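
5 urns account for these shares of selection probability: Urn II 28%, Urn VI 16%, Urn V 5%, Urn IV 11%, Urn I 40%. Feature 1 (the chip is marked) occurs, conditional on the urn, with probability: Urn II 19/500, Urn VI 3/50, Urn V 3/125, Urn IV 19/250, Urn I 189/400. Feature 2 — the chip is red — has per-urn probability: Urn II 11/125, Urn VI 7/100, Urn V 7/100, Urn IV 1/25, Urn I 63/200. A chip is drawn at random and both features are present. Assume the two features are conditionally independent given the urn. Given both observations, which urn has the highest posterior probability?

Urn I

Unnormalized posteriors (prior × likelihood):
  Urn II: 0.28 × 0.038 × 0.088 = 0.00093632
  Urn VI: 0.16 × 0.06 × 0.07 = 0.000672
  Urn V: 0.05 × 0.024 × 0.07 = 0.000084
  Urn IV: 0.11 × 0.076 × 0.04 = 0.0003344
  Urn I: 0.4 × 0.4725 × 0.315 = 0.059535
Normalizing constant = 0.06156172.
Largest term belongs to Urn I, so Urn I is most probable.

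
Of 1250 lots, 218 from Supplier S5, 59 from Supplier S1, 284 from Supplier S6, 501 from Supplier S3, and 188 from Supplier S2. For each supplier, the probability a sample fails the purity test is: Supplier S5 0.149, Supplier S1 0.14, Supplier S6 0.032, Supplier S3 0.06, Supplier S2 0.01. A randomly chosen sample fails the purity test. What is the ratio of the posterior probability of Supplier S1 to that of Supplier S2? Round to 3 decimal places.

4.394

Unnormalized posteriors (prior × likelihood):
  Supplier S5: 0.1744 × 0.149 = 0.0259856
  Supplier S1: 0.0472 × 0.14 = 0.006608
  Supplier S6: 0.2272 × 0.032 = 0.0072704
  Supplier S3: 0.4008 × 0.06 = 0.024048
  Supplier S2: 0.1504 × 0.01 = 0.001504
Total = 0.065416.
The ratio is 0.006608 / 0.001504 (the normalizer cancels) = 4.394.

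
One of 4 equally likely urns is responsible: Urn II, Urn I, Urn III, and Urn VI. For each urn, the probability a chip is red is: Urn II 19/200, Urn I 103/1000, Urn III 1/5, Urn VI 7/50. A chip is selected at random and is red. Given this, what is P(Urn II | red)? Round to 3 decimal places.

0.177

With a uniform prior (1/4 each), posterior ∝ likelihood:
  Urn II: 0.095
  Urn I: 0.103
  Urn III: 0.2
  Urn VI: 0.14
Sum = 0.538.
P(Urn II | evidence) = 0.095 / 0.538 ≈ 0.177.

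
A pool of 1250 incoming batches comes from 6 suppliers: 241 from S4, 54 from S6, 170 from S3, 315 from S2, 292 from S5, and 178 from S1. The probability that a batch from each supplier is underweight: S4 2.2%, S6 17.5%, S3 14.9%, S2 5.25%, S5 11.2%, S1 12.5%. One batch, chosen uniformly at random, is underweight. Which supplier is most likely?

S5

By Bayes' rule, posterior ∝ prior × likelihood:
  S4: 0.1928 × 0.022 = 0.0042416
  S6: 0.0432 × 0.175 = 0.00756
  S3: 0.136 × 0.149 = 0.020264
  S2: 0.252 × 0.0525 = 0.01323
  S5: 0.2336 × 0.112 = 0.0261632
  S1: 0.1424 × 0.125 = 0.0178
Total = 0.0892588.
Largest term belongs to S5, so S5 is most probable.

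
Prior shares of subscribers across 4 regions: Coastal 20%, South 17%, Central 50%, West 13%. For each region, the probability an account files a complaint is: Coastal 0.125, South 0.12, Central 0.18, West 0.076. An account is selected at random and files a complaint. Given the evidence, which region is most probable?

Compute prior × likelihood for every hypothesis:
  Coastal: 0.2 × 0.125 = 0.025
  South: 0.17 × 0.12 = 0.0204
  Central: 0.5 × 0.18 = 0.09
  West: 0.13 × 0.076 = 0.00988
Total = 0.14528.
Largest term belongs to Central, so Central is most probable.

Central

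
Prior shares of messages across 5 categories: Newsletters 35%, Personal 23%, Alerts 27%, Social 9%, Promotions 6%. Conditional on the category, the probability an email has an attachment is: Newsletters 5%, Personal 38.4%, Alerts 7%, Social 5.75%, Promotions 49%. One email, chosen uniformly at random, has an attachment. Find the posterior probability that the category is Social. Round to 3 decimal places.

By Bayes' rule, posterior ∝ prior × likelihood:
  Newsletters: 0.35 × 0.05 = 0.0175
  Personal: 0.23 × 0.384 = 0.08832
  Alerts: 0.27 × 0.07 = 0.0189
  Social: 0.09 × 0.0575 = 0.005175
  Promotions: 0.06 × 0.49 = 0.0294
Total = 0.159295.
P(Social | evidence) = 0.005175 / 0.159295 ≈ 0.032.

0.032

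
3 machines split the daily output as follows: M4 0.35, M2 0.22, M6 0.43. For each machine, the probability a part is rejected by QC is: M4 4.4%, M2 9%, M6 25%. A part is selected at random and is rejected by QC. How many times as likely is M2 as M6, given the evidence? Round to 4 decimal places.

Compute prior × likelihood for every hypothesis:
  M4: 0.35 × 0.044 = 0.0154
  M2: 0.22 × 0.09 = 0.0198
  M6: 0.43 × 0.25 = 0.1075
Total = 0.1427.
The ratio is 0.0198 / 0.1075 (the normalizer cancels) = 0.1842.

0.1842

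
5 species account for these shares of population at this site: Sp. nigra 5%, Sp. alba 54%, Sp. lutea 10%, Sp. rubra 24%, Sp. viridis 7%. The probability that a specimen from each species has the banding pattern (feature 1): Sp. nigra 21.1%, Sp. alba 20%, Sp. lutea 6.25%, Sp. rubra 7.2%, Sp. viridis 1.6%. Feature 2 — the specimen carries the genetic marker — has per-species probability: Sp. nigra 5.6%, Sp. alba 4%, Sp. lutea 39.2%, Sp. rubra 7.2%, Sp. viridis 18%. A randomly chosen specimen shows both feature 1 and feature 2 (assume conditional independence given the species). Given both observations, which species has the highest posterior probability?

By Bayes' rule, posterior ∝ prior × likelihood:
  Sp. nigra: 0.05 × 0.211 × 0.056 = 0.0005908
  Sp. alba: 0.54 × 0.2 × 0.04 = 0.00432
  Sp. lutea: 0.1 × 0.0625 × 0.392 = 0.00245
  Sp. rubra: 0.24 × 0.072 × 0.072 = 0.00124416
  Sp. viridis: 0.07 × 0.016 × 0.18 = 0.0002016
Sum = 0.00880656.
Largest term belongs to Sp. alba, so Sp. alba is most probable.

Sp. alba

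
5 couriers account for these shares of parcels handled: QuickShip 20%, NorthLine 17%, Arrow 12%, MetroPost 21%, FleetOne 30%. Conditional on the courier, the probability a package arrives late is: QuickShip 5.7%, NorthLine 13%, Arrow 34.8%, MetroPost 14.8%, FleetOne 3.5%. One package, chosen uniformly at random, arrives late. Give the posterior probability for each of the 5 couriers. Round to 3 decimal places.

Prior × likelihood for each hypothesis:
  QuickShip: 0.2 × 0.057 = 0.0114
  NorthLine: 0.17 × 0.13 = 0.0221
  Arrow: 0.12 × 0.348 = 0.04176
  MetroPost: 0.21 × 0.148 = 0.03108
  FleetOne: 0.3 × 0.035 = 0.0105
Total = 0.11684.
P(QuickShip | late) = 0.0114/0.11684 ≈ 0.098
P(NorthLine | late) = 0.0221/0.11684 ≈ 0.189
P(Arrow | late) = 0.04176/0.11684 ≈ 0.357
P(MetroPost | late) = 0.03108/0.11684 ≈ 0.266
P(FleetOne | late) = 0.0105/0.11684 ≈ 0.090

QuickShip 0.098, NorthLine 0.189, Arrow 0.357, MetroPost 0.266, FleetOne 0.090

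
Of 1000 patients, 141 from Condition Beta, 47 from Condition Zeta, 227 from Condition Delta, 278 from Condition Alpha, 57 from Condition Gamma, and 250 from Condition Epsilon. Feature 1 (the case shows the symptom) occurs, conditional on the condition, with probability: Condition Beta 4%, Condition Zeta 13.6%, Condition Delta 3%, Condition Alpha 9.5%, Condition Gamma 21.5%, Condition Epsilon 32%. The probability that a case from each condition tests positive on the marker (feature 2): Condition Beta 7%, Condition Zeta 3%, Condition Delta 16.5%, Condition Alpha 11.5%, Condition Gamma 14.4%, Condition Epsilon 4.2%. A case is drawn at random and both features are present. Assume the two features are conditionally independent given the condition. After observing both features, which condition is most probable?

Prior × likelihood for each hypothesis:
  Condition Beta: 0.141 × 0.04 × 0.07 = 0.0003948
  Condition Zeta: 0.047 × 0.136 × 0.03 = 0.00019176
  Condition Delta: 0.227 × 0.03 × 0.165 = 0.00112365
  Condition Alpha: 0.278 × 0.095 × 0.115 = 0.00303715
  Condition Gamma: 0.057 × 0.215 × 0.144 = 0.00176472
  Condition Epsilon: 0.25 × 0.32 × 0.042 = 0.00336
Sum = 0.00987208.
Largest term belongs to Condition Epsilon, so Condition Epsilon is most probable.

Condition Epsilon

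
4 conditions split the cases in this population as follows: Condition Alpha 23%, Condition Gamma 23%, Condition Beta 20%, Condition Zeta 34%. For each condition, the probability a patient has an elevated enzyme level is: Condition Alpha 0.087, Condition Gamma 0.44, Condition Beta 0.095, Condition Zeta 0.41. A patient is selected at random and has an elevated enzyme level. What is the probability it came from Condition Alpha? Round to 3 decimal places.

Prior × likelihood for each hypothesis:
  Condition Alpha: 0.23 × 0.087 = 0.02001
  Condition Gamma: 0.23 × 0.44 = 0.1012
  Condition Beta: 0.2 × 0.095 = 0.019
  Condition Zeta: 0.34 × 0.41 = 0.1394
Sum = 0.27961.
P(Condition Alpha | evidence) = 0.02001 / 0.27961 ≈ 0.072.

0.072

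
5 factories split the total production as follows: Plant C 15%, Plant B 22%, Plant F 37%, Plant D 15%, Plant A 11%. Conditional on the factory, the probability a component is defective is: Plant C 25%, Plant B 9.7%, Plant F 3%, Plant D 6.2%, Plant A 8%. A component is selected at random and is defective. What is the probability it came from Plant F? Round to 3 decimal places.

Prior × likelihood for each hypothesis:
  Plant C: 0.15 × 0.25 = 0.0375
  Plant B: 0.22 × 0.097 = 0.02134
  Plant F: 0.37 × 0.03 = 0.0111
  Plant D: 0.15 × 0.062 = 0.0093
  Plant A: 0.11 × 0.08 = 0.0088
Sum = 0.08804.
P(Plant F | evidence) = 0.0111 / 0.08804 ≈ 0.126.

0.126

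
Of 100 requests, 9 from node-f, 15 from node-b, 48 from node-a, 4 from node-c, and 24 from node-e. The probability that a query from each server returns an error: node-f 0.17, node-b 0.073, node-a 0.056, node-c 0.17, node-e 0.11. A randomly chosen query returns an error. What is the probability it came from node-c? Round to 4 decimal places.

Prior × likelihood for each hypothesis:
  node-f: 0.09 × 0.17 = 0.0153
  node-b: 0.15 × 0.073 = 0.01095
  node-a: 0.48 × 0.056 = 0.02688
  node-c: 0.04 × 0.17 = 0.0068
  node-e: 0.24 × 0.11 = 0.0264
Sum = 0.08633.
P(node-c | evidence) = 0.0068 / 0.08633 ≈ 0.0788.

0.0788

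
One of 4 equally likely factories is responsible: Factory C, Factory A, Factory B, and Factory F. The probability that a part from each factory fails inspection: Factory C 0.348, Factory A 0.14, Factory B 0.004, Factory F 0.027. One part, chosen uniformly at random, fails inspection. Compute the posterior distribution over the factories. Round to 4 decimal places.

Factory C 0.6705, Factory A 0.2697, Factory B 0.0077, Factory F 0.0520

With a uniform prior (1/4 each), posterior ∝ likelihood:
  Factory C: 0.348
  Factory A: 0.14
  Factory B: 0.004
  Factory F: 0.027
Normalizing constant = 0.519.
P(Factory C | nonconforming) = 0.348/0.519 ≈ 0.6705
P(Factory A | nonconforming) = 0.14/0.519 ≈ 0.2697
P(Factory B | nonconforming) = 0.004/0.519 ≈ 0.0077
P(Factory F | nonconforming) = 0.027/0.519 ≈ 0.0520
(Check: 0.6705+0.2697+0.0077+0.0520 = 0.9999.)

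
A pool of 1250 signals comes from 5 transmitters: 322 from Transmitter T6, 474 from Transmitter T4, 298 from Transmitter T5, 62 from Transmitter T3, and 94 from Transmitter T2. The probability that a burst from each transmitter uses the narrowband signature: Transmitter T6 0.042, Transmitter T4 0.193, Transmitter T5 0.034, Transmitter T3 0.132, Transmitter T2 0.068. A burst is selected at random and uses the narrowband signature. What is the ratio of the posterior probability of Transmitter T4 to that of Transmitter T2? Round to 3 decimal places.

Prior × likelihood for each hypothesis:
  Transmitter T6: 0.2576 × 0.042 = 0.0108192
  Transmitter T4: 0.3792 × 0.193 = 0.0731856
  Transmitter T5: 0.2384 × 0.034 = 0.0081056
  Transmitter T3: 0.0496 × 0.132 = 0.0065472
  Transmitter T2: 0.0752 × 0.068 = 0.0051136
Total = 0.1037712.
The ratio is 0.0731856 / 0.0051136 (the normalizer cancels) = 14.312.

14.312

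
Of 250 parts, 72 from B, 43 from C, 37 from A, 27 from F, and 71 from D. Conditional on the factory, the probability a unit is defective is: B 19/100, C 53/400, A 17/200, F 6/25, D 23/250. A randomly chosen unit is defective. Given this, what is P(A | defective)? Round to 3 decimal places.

Prior × likelihood for each hypothesis:
  B: 0.288 × 0.19 = 0.05472
  C: 0.172 × 0.1325 = 0.02279
  A: 0.148 × 0.085 = 0.01258
  F: 0.108 × 0.24 = 0.02592
  D: 0.284 × 0.092 = 0.026128
Sum = 0.142138.
P(A | evidence) = 0.01258 / 0.142138 ≈ 0.089.

0.089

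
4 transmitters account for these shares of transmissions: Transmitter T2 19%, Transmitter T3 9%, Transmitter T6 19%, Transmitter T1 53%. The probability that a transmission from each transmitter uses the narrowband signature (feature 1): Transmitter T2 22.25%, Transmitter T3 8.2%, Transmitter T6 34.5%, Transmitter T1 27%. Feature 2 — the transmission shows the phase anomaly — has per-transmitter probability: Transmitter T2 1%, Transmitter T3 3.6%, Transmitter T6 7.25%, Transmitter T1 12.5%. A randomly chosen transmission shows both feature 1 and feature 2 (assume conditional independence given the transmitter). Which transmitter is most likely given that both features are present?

Prior × likelihood for each hypothesis:
  Transmitter T2: 0.19 × 0.2225 × 0.01 = 0.00042275
  Transmitter T3: 0.09 × 0.082 × 0.036 = 0.00026568
  Transmitter T6: 0.19 × 0.345 × 0.0725 = 0.004752375
  Transmitter T1: 0.53 × 0.27 × 0.125 = 0.0178875
Normalizing constant = 0.023328305.
Largest term belongs to Transmitter T1, so Transmitter T1 is most probable.

Transmitter T1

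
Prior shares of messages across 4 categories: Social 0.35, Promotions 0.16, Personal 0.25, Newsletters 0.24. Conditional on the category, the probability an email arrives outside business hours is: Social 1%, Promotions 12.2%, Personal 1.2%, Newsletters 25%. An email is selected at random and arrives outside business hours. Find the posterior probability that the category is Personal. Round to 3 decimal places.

0.035

By Bayes' rule, posterior ∝ prior × likelihood:
  Social: 0.35 × 0.01 = 0.0035
  Promotions: 0.16 × 0.122 = 0.01952
  Personal: 0.25 × 0.012 = 0.003
  Newsletters: 0.24 × 0.25 = 0.06
Total = 0.08602.
P(Personal | evidence) = 0.003 / 0.08602 ≈ 0.035.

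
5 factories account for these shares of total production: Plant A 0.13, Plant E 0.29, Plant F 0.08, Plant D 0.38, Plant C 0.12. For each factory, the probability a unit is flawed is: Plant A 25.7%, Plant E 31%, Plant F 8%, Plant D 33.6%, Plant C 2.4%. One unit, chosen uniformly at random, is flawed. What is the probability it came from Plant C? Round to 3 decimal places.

0.011

By Bayes' rule, posterior ∝ prior × likelihood:
  Plant A: 0.13 × 0.257 = 0.03341
  Plant E: 0.29 × 0.31 = 0.0899
  Plant F: 0.08 × 0.08 = 0.0064
  Plant D: 0.38 × 0.336 = 0.12768
  Plant C: 0.12 × 0.024 = 0.00288
Total = 0.26027.
P(Plant C | evidence) = 0.00288 / 0.26027 ≈ 0.011.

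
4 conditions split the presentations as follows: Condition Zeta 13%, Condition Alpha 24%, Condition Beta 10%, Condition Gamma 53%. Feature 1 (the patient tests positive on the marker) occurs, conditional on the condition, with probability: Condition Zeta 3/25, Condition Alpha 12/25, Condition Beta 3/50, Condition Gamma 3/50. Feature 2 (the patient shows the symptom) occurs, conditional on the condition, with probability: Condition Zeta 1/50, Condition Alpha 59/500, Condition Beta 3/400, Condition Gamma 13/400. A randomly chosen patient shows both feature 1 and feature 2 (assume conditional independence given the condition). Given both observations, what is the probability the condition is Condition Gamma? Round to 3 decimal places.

0.069

By Bayes' rule, posterior ∝ prior × likelihood:
  Condition Zeta: 0.13 × 0.12 × 0.02 = 0.000312
  Condition Alpha: 0.24 × 0.48 × 0.118 = 0.0135936
  Condition Beta: 0.1 × 0.06 × 0.0075 = 0.000045
  Condition Gamma: 0.53 × 0.06 × 0.0325 = 0.0010335
Sum = 0.0149841.
P(Condition Gamma | evidence) = 0.0010335 / 0.0149841 ≈ 0.069.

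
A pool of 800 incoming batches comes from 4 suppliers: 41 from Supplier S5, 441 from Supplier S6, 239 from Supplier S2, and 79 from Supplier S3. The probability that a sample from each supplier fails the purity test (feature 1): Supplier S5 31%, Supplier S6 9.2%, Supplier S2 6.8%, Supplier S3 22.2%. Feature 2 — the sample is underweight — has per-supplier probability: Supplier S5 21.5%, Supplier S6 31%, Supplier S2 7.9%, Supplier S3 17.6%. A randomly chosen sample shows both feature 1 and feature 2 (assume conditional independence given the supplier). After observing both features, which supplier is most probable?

Prior × likelihood for each hypothesis:
  Supplier S5: 0.05125 × 0.31 × 0.215 = 0.0034158125
  Supplier S6: 0.55125 × 0.092 × 0.31 = 0.01572165
  Supplier S2: 0.29875 × 0.068 × 0.079 = 0.001604885
  Supplier S3: 0.09875 × 0.222 × 0.176 = 0.00385836
Sum = 0.0246007075.
Largest term belongs to Supplier S6, so Supplier S6 is most probable.

Supplier S6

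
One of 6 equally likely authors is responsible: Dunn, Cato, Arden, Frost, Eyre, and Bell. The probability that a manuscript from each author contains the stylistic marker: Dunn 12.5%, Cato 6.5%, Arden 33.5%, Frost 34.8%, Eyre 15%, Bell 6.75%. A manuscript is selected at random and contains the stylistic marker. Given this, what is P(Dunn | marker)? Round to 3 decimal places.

0.115

With a uniform prior (1/6 each), posterior ∝ likelihood:
  Dunn: 0.125
  Cato: 0.065
  Arden: 0.335
  Frost: 0.348
  Eyre: 0.15
  Bell: 0.0675
Total = 1.0905.
P(Dunn | evidence) = 0.125 / 1.0905 ≈ 0.115.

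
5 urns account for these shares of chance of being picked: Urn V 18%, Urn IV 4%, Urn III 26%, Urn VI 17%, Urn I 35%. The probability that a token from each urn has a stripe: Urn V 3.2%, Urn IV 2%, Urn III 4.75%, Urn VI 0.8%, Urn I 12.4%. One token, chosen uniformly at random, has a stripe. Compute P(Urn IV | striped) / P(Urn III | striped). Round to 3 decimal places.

Prior × likelihood for each hypothesis:
  Urn V: 0.18 × 0.032 = 0.00576
  Urn IV: 0.04 × 0.02 = 0.0008
  Urn III: 0.26 × 0.0475 = 0.01235
  Urn VI: 0.17 × 0.008 = 0.00136
  Urn I: 0.35 × 0.124 = 0.0434
Normalizing constant = 0.06367.
The ratio is 0.0008 / 0.01235 (the normalizer cancels) = 0.065.

0.065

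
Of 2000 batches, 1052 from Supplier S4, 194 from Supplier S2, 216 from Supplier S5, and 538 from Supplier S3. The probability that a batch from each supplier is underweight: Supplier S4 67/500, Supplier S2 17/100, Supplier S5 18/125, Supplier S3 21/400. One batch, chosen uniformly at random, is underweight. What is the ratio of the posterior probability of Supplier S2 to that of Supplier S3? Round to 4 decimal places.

1.1676

Unnormalized posteriors (prior × likelihood):
  Supplier S4: 0.526 × 0.134 = 0.070484
  Supplier S2: 0.097 × 0.17 = 0.01649
  Supplier S5: 0.108 × 0.144 = 0.015552
  Supplier S3: 0.269 × 0.0525 = 0.0141225
Total = 0.1166485.
The ratio is 0.01649 / 0.0141225 (the normalizer cancels) = 1.1676.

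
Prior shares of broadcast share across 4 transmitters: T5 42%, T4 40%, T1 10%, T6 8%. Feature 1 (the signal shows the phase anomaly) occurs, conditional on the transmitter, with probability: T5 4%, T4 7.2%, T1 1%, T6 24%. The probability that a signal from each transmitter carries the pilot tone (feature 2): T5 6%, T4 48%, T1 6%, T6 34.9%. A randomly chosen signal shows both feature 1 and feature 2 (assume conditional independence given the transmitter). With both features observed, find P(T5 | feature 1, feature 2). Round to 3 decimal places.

0.047

Unnormalized posteriors (prior × likelihood):
  T5: 0.42 × 0.04 × 0.06 = 0.001008
  T4: 0.4 × 0.072 × 0.48 = 0.013824
  T1: 0.1 × 0.01 × 0.06 = 0.00006
  T6: 0.08 × 0.24 × 0.349 = 0.0067008
Total = 0.0215928.
P(T5 | evidence) = 0.001008 / 0.0215928 ≈ 0.047.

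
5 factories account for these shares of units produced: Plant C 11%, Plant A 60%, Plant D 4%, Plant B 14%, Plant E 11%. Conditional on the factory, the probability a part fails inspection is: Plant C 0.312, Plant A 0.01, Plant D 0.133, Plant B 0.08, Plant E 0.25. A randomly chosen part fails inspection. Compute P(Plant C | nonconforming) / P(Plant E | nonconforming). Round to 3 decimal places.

Unnormalized posteriors (prior × likelihood):
  Plant C: 0.11 × 0.312 = 0.03432
  Plant A: 0.6 × 0.01 = 0.006
  Plant D: 0.04 × 0.133 = 0.00532
  Plant B: 0.14 × 0.08 = 0.0112
  Plant E: 0.11 × 0.25 = 0.0275
Total = 0.08434.
The ratio is 0.03432 / 0.0275 (the normalizer cancels) = 1.248.

1.248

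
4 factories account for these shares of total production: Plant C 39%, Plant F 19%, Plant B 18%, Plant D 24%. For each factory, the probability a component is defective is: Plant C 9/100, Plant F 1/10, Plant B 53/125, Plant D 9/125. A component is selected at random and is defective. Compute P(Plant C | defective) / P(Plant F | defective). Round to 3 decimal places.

Compute prior × likelihood for every hypothesis:
  Plant C: 0.39 × 0.09 = 0.0351
  Plant F: 0.19 × 0.1 = 0.019
  Plant B: 0.18 × 0.424 = 0.07632
  Plant D: 0.24 × 0.072 = 0.01728
Normalizing constant = 0.1477.
The ratio is 0.0351 / 0.019 (the normalizer cancels) = 1.847.

1.847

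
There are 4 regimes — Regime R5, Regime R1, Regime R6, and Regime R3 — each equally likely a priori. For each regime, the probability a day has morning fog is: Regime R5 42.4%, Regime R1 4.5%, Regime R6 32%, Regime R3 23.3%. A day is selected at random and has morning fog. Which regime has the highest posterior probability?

Regime R5

Since the prior is uniform, the posterior is proportional to the likelihood:
  Regime R5: 0.424
  Regime R1: 0.045
  Regime R6: 0.32
  Regime R3: 0.233
Total = 1.022.
Largest term belongs to Regime R5, so Regime R5 is most probable.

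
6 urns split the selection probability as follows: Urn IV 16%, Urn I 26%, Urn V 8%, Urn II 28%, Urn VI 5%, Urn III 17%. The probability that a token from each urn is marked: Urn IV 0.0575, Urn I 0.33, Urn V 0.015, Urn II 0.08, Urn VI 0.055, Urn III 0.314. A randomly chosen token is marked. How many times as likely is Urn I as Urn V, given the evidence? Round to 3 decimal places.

71.500

Compute prior × likelihood for every hypothesis:
  Urn IV: 0.16 × 0.0575 = 0.0092
  Urn I: 0.26 × 0.33 = 0.0858
  Urn V: 0.08 × 0.015 = 0.0012
  Urn II: 0.28 × 0.08 = 0.0224
  Urn VI: 0.05 × 0.055 = 0.00275
  Urn III: 0.17 × 0.314 = 0.05338
Normalizing constant = 0.17473.
The ratio is 0.0858 / 0.0012 (the normalizer cancels) = 71.500.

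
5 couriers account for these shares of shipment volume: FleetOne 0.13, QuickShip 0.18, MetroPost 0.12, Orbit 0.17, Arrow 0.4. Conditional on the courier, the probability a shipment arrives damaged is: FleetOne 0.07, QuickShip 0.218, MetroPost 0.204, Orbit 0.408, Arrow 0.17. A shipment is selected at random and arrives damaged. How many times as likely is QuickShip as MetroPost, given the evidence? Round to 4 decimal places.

1.6029

Unnormalized posteriors (prior × likelihood):
  FleetOne: 0.13 × 0.07 = 0.0091
  QuickShip: 0.18 × 0.218 = 0.03924
  MetroPost: 0.12 × 0.204 = 0.02448
  Orbit: 0.17 × 0.408 = 0.06936
  Arrow: 0.4 × 0.17 = 0.068
Total = 0.21018.
The ratio is 0.03924 / 0.02448 (the normalizer cancels) = 1.6029.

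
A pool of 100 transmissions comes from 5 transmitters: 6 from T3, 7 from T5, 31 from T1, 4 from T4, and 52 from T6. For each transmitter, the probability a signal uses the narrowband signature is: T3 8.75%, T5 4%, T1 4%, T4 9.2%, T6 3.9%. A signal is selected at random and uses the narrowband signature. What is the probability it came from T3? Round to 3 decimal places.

Unnormalized posteriors (prior × likelihood):
  T3: 0.06 × 0.0875 = 0.00525
  T5: 0.07 × 0.04 = 0.0028
  T1: 0.31 × 0.04 = 0.0124
  T4: 0.04 × 0.092 = 0.00368
  T6: 0.52 × 0.039 = 0.02028
Normalizing constant = 0.04441.
P(T3 | evidence) = 0.00525 / 0.04441 ≈ 0.118.

0.118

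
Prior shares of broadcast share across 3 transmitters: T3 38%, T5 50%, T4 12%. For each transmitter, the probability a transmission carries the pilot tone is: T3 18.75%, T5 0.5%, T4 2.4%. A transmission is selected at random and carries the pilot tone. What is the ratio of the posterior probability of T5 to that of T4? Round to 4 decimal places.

0.8681

Compute prior × likelihood for every hypothesis:
  T3: 0.38 × 0.1875 = 0.07125
  T5: 0.5 × 0.005 = 0.0025
  T4: 0.12 × 0.024 = 0.00288
Sum = 0.07663.
The ratio is 0.0025 / 0.00288 (the normalizer cancels) = 0.8681.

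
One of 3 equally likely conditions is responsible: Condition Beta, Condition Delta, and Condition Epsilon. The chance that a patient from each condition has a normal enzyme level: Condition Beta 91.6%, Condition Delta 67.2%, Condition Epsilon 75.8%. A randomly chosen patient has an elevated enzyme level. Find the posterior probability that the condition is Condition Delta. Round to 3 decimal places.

0.502

Taking complements, P(elevated | each) = Condition Beta 0.084, Condition Delta 0.328, Condition Epsilon 0.242.
Since the prior is uniform, the posterior is proportional to the likelihood:
  Condition Beta: 0.084
  Condition Delta: 0.328
  Condition Epsilon: 0.242
Normalizing constant = 0.654.
P(Condition Delta | evidence) = 0.328 / 0.654 ≈ 0.502.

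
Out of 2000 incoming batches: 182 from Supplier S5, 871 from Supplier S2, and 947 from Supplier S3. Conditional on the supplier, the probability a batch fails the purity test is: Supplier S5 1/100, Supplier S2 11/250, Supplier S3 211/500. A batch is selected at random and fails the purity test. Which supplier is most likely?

Compute prior × likelihood for every hypothesis:
  Supplier S5: 0.091 × 0.01 = 0.00091
  Supplier S2: 0.4355 × 0.044 = 0.019162
  Supplier S3: 0.4735 × 0.422 = 0.199817
Sum = 0.219889.
Largest term belongs to Supplier S3, so Supplier S3 is most probable.

Supplier S3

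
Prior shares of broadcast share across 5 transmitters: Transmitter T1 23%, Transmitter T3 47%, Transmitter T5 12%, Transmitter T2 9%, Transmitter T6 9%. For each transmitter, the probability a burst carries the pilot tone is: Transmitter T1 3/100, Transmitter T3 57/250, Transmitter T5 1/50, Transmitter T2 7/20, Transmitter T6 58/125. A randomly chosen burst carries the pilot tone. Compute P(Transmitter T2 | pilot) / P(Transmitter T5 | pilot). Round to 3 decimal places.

Prior × likelihood for each hypothesis:
  Transmitter T1: 0.23 × 0.03 = 0.0069
  Transmitter T3: 0.47 × 0.228 = 0.10716
  Transmitter T5: 0.12 × 0.02 = 0.0024
  Transmitter T2: 0.09 × 0.35 = 0.0315
  Transmitter T6: 0.09 × 0.464 = 0.04176
Total = 0.18972.
The ratio is 0.0315 / 0.0024 (the normalizer cancels) = 13.125.

13.125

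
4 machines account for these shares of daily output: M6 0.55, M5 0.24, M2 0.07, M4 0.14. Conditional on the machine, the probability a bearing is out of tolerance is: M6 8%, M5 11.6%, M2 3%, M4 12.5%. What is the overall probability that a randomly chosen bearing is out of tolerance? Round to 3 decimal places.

Unnormalized posteriors (prior × likelihood):
  M6: 0.55 × 0.08 = 0.044
  M5: 0.24 × 0.116 = 0.02784
  M2: 0.07 × 0.03 = 0.0021
  M4: 0.14 × 0.125 = 0.0175
P(oversize) = 0.044 + 0.02784 + 0.0021 + 0.0175 = 0.09144 → 0.091.

0.091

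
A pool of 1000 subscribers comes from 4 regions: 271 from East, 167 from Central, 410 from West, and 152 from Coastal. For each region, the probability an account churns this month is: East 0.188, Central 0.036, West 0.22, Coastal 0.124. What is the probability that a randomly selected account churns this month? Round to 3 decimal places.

Unnormalized posteriors (prior × likelihood):
  East: 0.271 × 0.188 = 0.050948
  Central: 0.167 × 0.036 = 0.006012
  West: 0.41 × 0.22 = 0.0902
  Coastal: 0.152 × 0.124 = 0.018848
P(churn) = 0.050948 + 0.006012 + 0.0902 + 0.018848 = 0.166008 → 0.166.

0.166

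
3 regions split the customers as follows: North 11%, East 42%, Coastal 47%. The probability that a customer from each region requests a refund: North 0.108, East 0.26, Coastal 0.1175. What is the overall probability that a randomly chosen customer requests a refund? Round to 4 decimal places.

0.1763

Unnormalized posteriors (prior × likelihood):
  North: 0.11 × 0.108 = 0.01188
  East: 0.42 × 0.26 = 0.1092
  Coastal: 0.47 × 0.1175 = 0.055225
P(refund) = 0.01188 + 0.1092 + 0.055225 = 0.176305 → 0.1763.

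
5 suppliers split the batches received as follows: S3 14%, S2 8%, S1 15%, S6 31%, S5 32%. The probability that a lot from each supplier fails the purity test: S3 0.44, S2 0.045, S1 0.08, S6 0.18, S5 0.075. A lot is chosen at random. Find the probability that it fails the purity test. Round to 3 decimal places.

By Bayes' rule, posterior ∝ prior × likelihood:
  S3: 0.14 × 0.44 = 0.0616
  S2: 0.08 × 0.045 = 0.0036
  S1: 0.15 × 0.08 = 0.012
  S6: 0.31 × 0.18 = 0.0558
  S5: 0.32 × 0.075 = 0.024
P(off-spec) = 0.0616 + 0.0036 + 0.012 + 0.0558 + 0.024 = 0.157 → 0.157.

0.157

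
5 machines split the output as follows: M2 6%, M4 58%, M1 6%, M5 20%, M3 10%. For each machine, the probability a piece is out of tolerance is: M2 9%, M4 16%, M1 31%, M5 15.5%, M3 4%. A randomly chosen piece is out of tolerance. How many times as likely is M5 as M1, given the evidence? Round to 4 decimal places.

1.6667

Compute prior × likelihood for every hypothesis:
  M2: 0.06 × 0.09 = 0.0054
  M4: 0.58 × 0.16 = 0.0928
  M1: 0.06 × 0.31 = 0.0186
  M5: 0.2 × 0.155 = 0.031
  M3: 0.1 × 0.04 = 0.004
Sum = 0.1518.
The ratio is 0.031 / 0.0186 (the normalizer cancels) = 1.6667.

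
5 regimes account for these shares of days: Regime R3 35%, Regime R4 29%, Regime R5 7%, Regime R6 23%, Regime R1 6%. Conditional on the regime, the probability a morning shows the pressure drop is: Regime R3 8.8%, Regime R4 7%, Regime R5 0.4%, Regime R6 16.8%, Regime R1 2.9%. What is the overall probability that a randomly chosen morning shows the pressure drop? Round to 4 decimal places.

0.0918

By Bayes' rule, posterior ∝ prior × likelihood:
  Regime R3: 0.35 × 0.088 = 0.0308
  Regime R4: 0.29 × 0.07 = 0.0203
  Regime R5: 0.07 × 0.004 = 0.00028
  Regime R6: 0.23 × 0.168 = 0.03864
  Regime R1: 0.06 × 0.029 = 0.00174
P(drop) = 0.0308 + 0.0203 + 0.00028 + 0.03864 + 0.00174 = 0.09176 → 0.0918.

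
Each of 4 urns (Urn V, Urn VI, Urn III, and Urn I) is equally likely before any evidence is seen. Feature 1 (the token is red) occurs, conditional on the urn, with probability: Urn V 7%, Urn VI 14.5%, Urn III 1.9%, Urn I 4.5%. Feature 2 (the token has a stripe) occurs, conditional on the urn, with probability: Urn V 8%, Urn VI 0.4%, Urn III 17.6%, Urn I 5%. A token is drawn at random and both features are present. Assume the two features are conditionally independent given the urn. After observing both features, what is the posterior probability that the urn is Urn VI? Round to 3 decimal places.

Since the prior is uniform, the posterior is proportional to the likelihood:
  Urn V: 0.07 × 0.08 = 0.0056
  Urn VI: 0.145 × 0.004 = 0.00058
  Urn III: 0.019 × 0.176 = 0.003344
  Urn I: 0.045 × 0.05 = 0.00225
Normalizing constant = 0.011774.
P(Urn VI | evidence) = 0.00058 / 0.011774 ≈ 0.049.

0.049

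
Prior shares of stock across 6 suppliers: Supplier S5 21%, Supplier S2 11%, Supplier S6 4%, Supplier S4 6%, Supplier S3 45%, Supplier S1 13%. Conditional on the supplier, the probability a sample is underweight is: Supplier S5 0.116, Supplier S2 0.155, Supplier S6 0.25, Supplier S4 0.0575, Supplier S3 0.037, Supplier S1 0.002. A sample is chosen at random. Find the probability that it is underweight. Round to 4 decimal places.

0.0718

Prior × likelihood for each hypothesis:
  Supplier S5: 0.21 × 0.116 = 0.02436
  Supplier S2: 0.11 × 0.155 = 0.01705
  Supplier S6: 0.04 × 0.25 = 0.01
  Supplier S4: 0.06 × 0.0575 = 0.00345
  Supplier S3: 0.45 × 0.037 = 0.01665
  Supplier S1: 0.13 × 0.002 = 0.00026
P(underweight) = 0.02436 + 0.01705 + 0.01 + 0.00345 + 0.01665 + 0.00026 = 0.07177 → 0.0718.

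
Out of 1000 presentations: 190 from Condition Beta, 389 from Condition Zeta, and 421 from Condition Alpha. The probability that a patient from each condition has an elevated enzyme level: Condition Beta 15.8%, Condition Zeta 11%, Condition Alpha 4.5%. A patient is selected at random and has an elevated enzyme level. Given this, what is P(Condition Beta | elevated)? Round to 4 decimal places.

Compute prior × likelihood for every hypothesis:
  Condition Beta: 0.19 × 0.158 = 0.03002
  Condition Zeta: 0.389 × 0.11 = 0.04279
  Condition Alpha: 0.421 × 0.045 = 0.018945
Sum = 0.091755.
P(Condition Beta | evidence) = 0.03002 / 0.091755 ≈ 0.3272.

0.3272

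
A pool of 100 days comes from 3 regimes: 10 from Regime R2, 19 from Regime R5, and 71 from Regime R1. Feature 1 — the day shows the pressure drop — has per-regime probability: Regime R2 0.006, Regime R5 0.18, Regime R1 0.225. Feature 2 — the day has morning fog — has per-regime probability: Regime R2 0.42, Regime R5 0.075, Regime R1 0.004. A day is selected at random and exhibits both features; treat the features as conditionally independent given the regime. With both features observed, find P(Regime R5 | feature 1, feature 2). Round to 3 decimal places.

Prior × likelihood for each hypothesis:
  Regime R2: 0.1 × 0.006 × 0.42 = 0.000252
  Regime R5: 0.19 × 0.18 × 0.075 = 0.002565
  Regime R1: 0.71 × 0.225 × 0.004 = 0.000639
Sum = 0.003456.
P(Regime R5 | evidence) = 0.002565 / 0.003456 ≈ 0.742.

0.742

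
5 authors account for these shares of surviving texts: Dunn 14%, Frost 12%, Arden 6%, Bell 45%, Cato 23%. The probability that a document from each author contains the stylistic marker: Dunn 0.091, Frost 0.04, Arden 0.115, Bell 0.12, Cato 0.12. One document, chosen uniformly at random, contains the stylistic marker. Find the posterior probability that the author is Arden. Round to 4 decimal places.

0.0651

Prior × likelihood for each hypothesis:
  Dunn: 0.14 × 0.091 = 0.01274
  Frost: 0.12 × 0.04 = 0.0048
  Arden: 0.06 × 0.115 = 0.0069
  Bell: 0.45 × 0.12 = 0.054
  Cato: 0.23 × 0.12 = 0.0276
Total = 0.10604.
P(Arden | evidence) = 0.0069 / 0.10604 ≈ 0.0651.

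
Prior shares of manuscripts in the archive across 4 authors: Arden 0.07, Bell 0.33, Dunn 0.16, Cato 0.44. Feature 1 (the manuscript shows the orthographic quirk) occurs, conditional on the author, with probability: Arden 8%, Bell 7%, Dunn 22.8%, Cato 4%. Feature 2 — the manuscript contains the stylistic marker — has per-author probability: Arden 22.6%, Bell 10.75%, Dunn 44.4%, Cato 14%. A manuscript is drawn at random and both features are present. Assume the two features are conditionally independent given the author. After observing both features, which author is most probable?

Dunn

Compute prior × likelihood for every hypothesis:
  Arden: 0.07 × 0.08 × 0.226 = 0.0012656
  Bell: 0.33 × 0.07 × 0.1075 = 0.00248325
  Dunn: 0.16 × 0.228 × 0.444 = 0.01619712
  Cato: 0.44 × 0.04 × 0.14 = 0.002464
Normalizing constant = 0.02240997.
Largest term belongs to Dunn, so Dunn is most probable.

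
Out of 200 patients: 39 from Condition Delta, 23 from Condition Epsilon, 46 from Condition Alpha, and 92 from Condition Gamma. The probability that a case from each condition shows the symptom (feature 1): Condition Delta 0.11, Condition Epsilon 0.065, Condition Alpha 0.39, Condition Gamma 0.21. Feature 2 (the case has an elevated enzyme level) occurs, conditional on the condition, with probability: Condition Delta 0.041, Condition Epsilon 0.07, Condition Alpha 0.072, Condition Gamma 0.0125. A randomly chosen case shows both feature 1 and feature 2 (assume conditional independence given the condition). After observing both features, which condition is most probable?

Condition Alpha

By Bayes' rule, posterior ∝ prior × likelihood:
  Condition Delta: 0.195 × 0.11 × 0.041 = 0.00087945
  Condition Epsilon: 0.115 × 0.065 × 0.07 = 0.00052325
  Condition Alpha: 0.23 × 0.39 × 0.072 = 0.0064584
  Condition Gamma: 0.46 × 0.21 × 0.0125 = 0.0012075
Normalizing constant = 0.0090686.
Largest term belongs to Condition Alpha, so Condition Alpha is most probable.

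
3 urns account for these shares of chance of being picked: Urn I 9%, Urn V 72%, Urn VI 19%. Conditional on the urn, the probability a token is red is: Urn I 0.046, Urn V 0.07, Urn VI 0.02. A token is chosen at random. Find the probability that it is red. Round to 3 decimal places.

Prior × likelihood for each hypothesis:
  Urn I: 0.09 × 0.046 = 0.00414
  Urn V: 0.72 × 0.07 = 0.0504
  Urn VI: 0.19 × 0.02 = 0.0038
P(red) = 0.00414 + 0.0504 + 0.0038 = 0.05834 → 0.058.

0.058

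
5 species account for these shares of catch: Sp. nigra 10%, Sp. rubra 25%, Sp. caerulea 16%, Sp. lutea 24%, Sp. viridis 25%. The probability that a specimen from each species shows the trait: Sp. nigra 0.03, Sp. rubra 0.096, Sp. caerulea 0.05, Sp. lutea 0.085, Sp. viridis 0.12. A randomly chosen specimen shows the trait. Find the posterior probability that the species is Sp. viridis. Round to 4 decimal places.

Compute prior × likelihood for every hypothesis:
  Sp. nigra: 0.1 × 0.03 = 0.003
  Sp. rubra: 0.25 × 0.096 = 0.024
  Sp. caerulea: 0.16 × 0.05 = 0.008
  Sp. lutea: 0.24 × 0.085 = 0.0204
  Sp. viridis: 0.25 × 0.12 = 0.03
Normalizing constant = 0.0854.
P(Sp. viridis | evidence) = 0.03 / 0.0854 ≈ 0.3513.

0.3513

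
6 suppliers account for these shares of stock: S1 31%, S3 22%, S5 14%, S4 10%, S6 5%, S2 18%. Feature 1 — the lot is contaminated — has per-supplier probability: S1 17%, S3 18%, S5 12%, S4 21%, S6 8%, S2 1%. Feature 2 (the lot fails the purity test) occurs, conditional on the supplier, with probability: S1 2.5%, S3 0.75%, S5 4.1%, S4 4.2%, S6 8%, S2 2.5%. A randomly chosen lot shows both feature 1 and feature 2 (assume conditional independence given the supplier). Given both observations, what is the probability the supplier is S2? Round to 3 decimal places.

By Bayes' rule, posterior ∝ prior × likelihood:
  S1: 0.31 × 0.17 × 0.025 = 0.0013175
  S3: 0.22 × 0.18 × 0.0075 = 0.000297
  S5: 0.14 × 0.12 × 0.041 = 0.0006888
  S4: 0.1 × 0.21 × 0.042 = 0.000882
  S6: 0.05 × 0.08 × 0.08 = 0.00032
  S2: 0.18 × 0.01 × 0.025 = 0.000045
Normalizing constant = 0.0035503.
P(S2 | evidence) = 0.000045 / 0.0035503 ≈ 0.013.

0.013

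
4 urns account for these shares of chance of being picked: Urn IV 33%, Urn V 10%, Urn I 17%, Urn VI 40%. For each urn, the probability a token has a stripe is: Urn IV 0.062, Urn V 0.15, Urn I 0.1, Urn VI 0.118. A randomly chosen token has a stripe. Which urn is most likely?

Urn VI

Prior × likelihood for each hypothesis:
  Urn IV: 0.33 × 0.062 = 0.02046
  Urn V: 0.1 × 0.15 = 0.015
  Urn I: 0.17 × 0.1 = 0.017
  Urn VI: 0.4 × 0.118 = 0.0472
Total = 0.09966.
Largest term belongs to Urn VI, so Urn VI is most probable.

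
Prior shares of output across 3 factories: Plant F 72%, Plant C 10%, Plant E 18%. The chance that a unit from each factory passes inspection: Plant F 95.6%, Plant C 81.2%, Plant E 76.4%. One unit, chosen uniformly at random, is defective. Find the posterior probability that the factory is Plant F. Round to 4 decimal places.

Taking complements, P(defective | each) = Plant F 0.044, Plant C 0.188, Plant E 0.236.
Compute prior × likelihood for every hypothesis:
  Plant F: 0.72 × 0.044 = 0.03168
  Plant C: 0.1 × 0.188 = 0.0188
  Plant E: 0.18 × 0.236 = 0.04248
Normalizing constant = 0.09296.
P(Plant F | evidence) = 0.03168 / 0.09296 ≈ 0.3408.

0.3408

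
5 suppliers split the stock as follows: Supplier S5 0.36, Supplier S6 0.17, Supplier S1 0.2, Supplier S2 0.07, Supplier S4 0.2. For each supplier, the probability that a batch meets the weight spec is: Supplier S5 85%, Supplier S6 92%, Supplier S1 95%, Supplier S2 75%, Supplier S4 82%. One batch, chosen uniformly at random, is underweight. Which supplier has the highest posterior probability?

Taking complements, P(underweight | each) = Supplier S5 0.15, Supplier S6 0.08, Supplier S1 0.05, Supplier S2 0.25, Supplier S4 0.18.
Compute prior × likelihood for every hypothesis:
  Supplier S5: 0.36 × 0.15 = 0.054
  Supplier S6: 0.17 × 0.08 = 0.0136
  Supplier S1: 0.2 × 0.05 = 0.01
  Supplier S2: 0.07 × 0.25 = 0.0175
  Supplier S4: 0.2 × 0.18 = 0.036
Total = 0.1311.
Largest term belongs to Supplier S5, so Supplier S5 is most probable.

Supplier S5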